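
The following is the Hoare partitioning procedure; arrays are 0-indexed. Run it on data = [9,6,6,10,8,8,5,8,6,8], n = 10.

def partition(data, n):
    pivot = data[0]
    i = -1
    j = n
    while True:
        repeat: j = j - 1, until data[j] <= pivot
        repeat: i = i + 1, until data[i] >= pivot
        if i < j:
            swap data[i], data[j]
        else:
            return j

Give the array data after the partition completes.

pivot = data[0] = 9; i = -1, j = 10
j→9 (data[9]=8≤9), i→0 (data[0]=9≥9); i<j, swap → [8,6,6,10,8,8,5,8,6,9]
j→8 (data[8]=6≤9), i→3 (data[3]=10≥9); i<j, swap → [8,6,6,6,8,8,5,8,10,9]
j→7, i→8; i≥j, return j=7. data = [8,6,6,6,8,8,5,8,10,9]

[8,6,6,6,8,8,5,8,10,9]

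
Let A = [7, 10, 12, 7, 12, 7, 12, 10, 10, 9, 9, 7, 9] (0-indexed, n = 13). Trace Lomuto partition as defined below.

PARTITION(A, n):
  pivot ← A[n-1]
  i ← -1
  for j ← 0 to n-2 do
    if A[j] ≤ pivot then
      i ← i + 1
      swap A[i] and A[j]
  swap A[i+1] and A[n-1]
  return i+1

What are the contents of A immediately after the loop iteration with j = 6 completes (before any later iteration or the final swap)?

[7, 7, 7, 10, 12, 12, 12, 10, 10, 9, 9, 7, 9]

pivot = A[12] = 9; i = -1
j=0: A[0]=7 ≤ 9 → i=0, swap A[0],A[0] (no change) → [7, 10, 12, 7, 12, 7, 12, 10, 10, 9, 9, 7, 9]
j=1: A[1]=10 > 9 → no swap
j=2: A[2]=12 > 9 → no swap
j=3: A[3]=7 ≤ 9 → i=1, swap A[1],A[3] → [7, 7, 12, 10, 12, 7, 12, 10, 10, 9, 9, 7, 9]
j=4: A[4]=12 > 9 → no swap
j=5: A[5]=7 ≤ 9 → i=2, swap A[2],A[5] → [7, 7, 7, 10, 12, 12, 12, 10, 10, 9, 9, 7, 9]
j=6: A[6]=12 > 9 → no swap
(after j=6) A = [7, 7, 7, 10, 12, 12, 12, 10, 10, 9, 9, 7, 9]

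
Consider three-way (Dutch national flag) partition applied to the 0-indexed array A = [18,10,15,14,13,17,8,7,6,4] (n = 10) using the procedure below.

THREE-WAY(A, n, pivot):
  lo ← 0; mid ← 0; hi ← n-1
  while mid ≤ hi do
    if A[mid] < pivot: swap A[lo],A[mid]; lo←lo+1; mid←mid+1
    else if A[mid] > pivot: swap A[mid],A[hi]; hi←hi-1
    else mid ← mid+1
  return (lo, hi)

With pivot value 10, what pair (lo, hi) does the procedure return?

(4, 4)

lo=0 mid=0 hi=9
18>10: swap(0,9), hi=8 ⇒ [4,10,15,14,13,17,8,7,6,18]
4<10: swap(0,0), lo=1 mid=1 ⇒ [4,10,15,14,13,17,8,7,6,18]
10=10: mid=2
15>10: swap(2,8), hi=7 ⇒ [4,10,6,14,13,17,8,7,15,18]
6<10: swap(1,2), lo=2 mid=3 ⇒ [4,6,10,14,13,17,8,7,15,18]
14>10: swap(3,7), hi=6 ⇒ [4,6,10,7,13,17,8,14,15,18]
7<10: swap(2,3), lo=3 mid=4 ⇒ [4,6,7,10,13,17,8,14,15,18]
13>10: swap(4,6), hi=5 ⇒ [4,6,7,10,8,17,13,14,15,18]
8<10: swap(3,4), lo=4 mid=5 ⇒ [4,6,7,8,10,17,13,14,15,18]
17>10: swap(5,5), hi=4 ⇒ [4,6,7,8,10,17,13,14,15,18]
done. lo=4 hi=4; A=[4,6,7,8,10,17,13,14,15,18]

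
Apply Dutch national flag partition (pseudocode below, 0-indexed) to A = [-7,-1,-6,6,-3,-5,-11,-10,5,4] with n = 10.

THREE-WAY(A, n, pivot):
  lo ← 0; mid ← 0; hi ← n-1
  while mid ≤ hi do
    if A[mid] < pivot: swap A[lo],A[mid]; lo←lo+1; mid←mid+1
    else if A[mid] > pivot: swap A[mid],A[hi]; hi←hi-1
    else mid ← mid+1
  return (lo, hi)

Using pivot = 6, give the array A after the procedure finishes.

[-7,-1,-6,-3,-5,-11,-10,5,4,6]

pivot = 6; lo=0, mid=0, hi=9
A[mid]=-7<6: swap A[0],A[0]; lo=1,mid=1 → [-7,-1,-6,6,-3,-5,-11,-10,5,4]
A[mid]=-1<6: swap A[1],A[1]; lo=2,mid=2 → [-7,-1,-6,6,-3,-5,-11,-10,5,4]
A[mid]=-6<6: swap A[2],A[2]; lo=3,mid=3 → [-7,-1,-6,6,-3,-5,-11,-10,5,4]
A[mid]=6=6: mid=4
A[mid]=-3<6: swap A[3],A[4]; lo=4,mid=5 → [-7,-1,-6,-3,6,-5,-11,-10,5,4]
A[mid]=-5<6: swap A[4],A[5]; lo=5,mid=6 → [-7,-1,-6,-3,-5,6,-11,-10,5,4]
A[mid]=-11<6: swap A[5],A[6]; lo=6,mid=7 → [-7,-1,-6,-3,-5,-11,6,-10,5,4]
A[mid]=-10<6: swap A[6],A[7]; lo=7,mid=8 → [-7,-1,-6,-3,-5,-11,-10,6,5,4]
A[mid]=5<6: swap A[7],A[8]; lo=8,mid=9 → [-7,-1,-6,-3,-5,-11,-10,5,6,4]
A[mid]=4<6: swap A[8],A[9]; lo=9,mid=10 → [-7,-1,-6,-3,-5,-11,-10,5,4,6]
end: lo=9, hi=9; A = [-7,-1,-6,-3,-5,-11,-10,5,4,6]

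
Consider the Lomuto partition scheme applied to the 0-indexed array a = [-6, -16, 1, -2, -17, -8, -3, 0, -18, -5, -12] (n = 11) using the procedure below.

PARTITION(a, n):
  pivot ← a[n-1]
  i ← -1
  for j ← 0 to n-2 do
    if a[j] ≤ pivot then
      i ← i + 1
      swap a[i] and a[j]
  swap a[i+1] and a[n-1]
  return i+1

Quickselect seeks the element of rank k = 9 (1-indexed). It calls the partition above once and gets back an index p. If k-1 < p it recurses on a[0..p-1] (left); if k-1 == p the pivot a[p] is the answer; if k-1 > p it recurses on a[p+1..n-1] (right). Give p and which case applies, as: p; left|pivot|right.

3; right

pivot=-12, i=-1
j=0: -6>-12, skip
j=1: -16≤-12, i=0, swap(0,1) ⇒ [-16, -6, 1, -2, -17, -8, -3, 0, -18, -5, -12]
j=2: 1>-12, skip
j=3: -2>-12, skip
j=4: -17≤-12, i=1, swap(1,4) ⇒ [-16, -17, 1, -2, -6, -8, -3, 0, -18, -5, -12]
j=5: -8>-12, skip
j=6: -3>-12, skip
j=7: 0>-12, skip
j=8: -18≤-12, i=2, swap(2,8) ⇒ [-16, -17, -18, -2, -6, -8, -3, 0, 1, -5, -12]
j=9: -5>-12, skip
swap(3,10) ⇒ [-16, -17, -18, -12, -6, -8, -3, 0, 1, -5, -2]; return 3
p = 3; k-1 = 8 > 3 ⇒ right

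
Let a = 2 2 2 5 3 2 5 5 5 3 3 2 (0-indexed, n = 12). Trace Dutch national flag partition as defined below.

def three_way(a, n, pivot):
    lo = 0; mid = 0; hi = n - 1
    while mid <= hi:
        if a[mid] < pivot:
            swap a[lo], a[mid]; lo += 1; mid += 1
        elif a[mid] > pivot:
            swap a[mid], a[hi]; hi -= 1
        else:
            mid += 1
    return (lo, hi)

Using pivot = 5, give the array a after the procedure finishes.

lo=0 mid=0 hi=11
2<5: swap(0,0), lo=1 mid=1 ⇒ 2 2 2 5 3 2 5 5 5 3 3 2
2<5: swap(1,1), lo=2 mid=2 ⇒ 2 2 2 5 3 2 5 5 5 3 3 2
2<5: swap(2,2), lo=3 mid=3 ⇒ 2 2 2 5 3 2 5 5 5 3 3 2
5=5: mid=4
3<5: swap(3,4), lo=4 mid=5 ⇒ 2 2 2 3 5 2 5 5 5 3 3 2
2<5: swap(4,5), lo=5 mid=6 ⇒ 2 2 2 3 2 5 5 5 5 3 3 2
5=5: mid=7
5=5: mid=8
5=5: mid=9
3<5: swap(5,9), lo=6 mid=10 ⇒ 2 2 2 3 2 3 5 5 5 5 3 2
3<5: swap(6,10), lo=7 mid=11 ⇒ 2 2 2 3 2 3 3 5 5 5 5 2
2<5: swap(7,11), lo=8 mid=12 ⇒ 2 2 2 3 2 3 3 2 5 5 5 5
done. lo=8 hi=11; a=2 2 2 3 2 3 3 2 5 5 5 5

2 2 2 3 2 3 3 2 5 5 5 5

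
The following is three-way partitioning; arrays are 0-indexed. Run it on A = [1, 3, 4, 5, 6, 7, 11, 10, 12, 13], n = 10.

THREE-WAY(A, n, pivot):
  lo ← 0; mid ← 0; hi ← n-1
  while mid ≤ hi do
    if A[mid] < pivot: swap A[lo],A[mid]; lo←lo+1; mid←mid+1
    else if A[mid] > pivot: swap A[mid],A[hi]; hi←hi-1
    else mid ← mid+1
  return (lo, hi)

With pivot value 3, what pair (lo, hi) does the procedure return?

lo=0 mid=0 hi=9
1<3: swap(0,0), lo=1 mid=1 ⇒ [1, 3, 4, 5, 6, 7, 11, 10, 12, 13]
3=3: mid=2
4>3: swap(2,9), hi=8 ⇒ [1, 3, 13, 5, 6, 7, 11, 10, 12, 4]
13>3: swap(2,8), hi=7 ⇒ [1, 3, 12, 5, 6, 7, 11, 10, 13, 4]
12>3: swap(2,7), hi=6 ⇒ [1, 3, 10, 5, 6, 7, 11, 12, 13, 4]
10>3: swap(2,6), hi=5 ⇒ [1, 3, 11, 5, 6, 7, 10, 12, 13, 4]
11>3: swap(2,5), hi=4 ⇒ [1, 3, 7, 5, 6, 11, 10, 12, 13, 4]
7>3: swap(2,4), hi=3 ⇒ [1, 3, 6, 5, 7, 11, 10, 12, 13, 4]
6>3: swap(2,3), hi=2 ⇒ [1, 3, 5, 6, 7, 11, 10, 12, 13, 4]
5>3: swap(2,2), hi=1 ⇒ [1, 3, 5, 6, 7, 11, 10, 12, 13, 4]
done. lo=1 hi=1; A=[1, 3, 5, 6, 7, 11, 10, 12, 13, 4]

(1, 1)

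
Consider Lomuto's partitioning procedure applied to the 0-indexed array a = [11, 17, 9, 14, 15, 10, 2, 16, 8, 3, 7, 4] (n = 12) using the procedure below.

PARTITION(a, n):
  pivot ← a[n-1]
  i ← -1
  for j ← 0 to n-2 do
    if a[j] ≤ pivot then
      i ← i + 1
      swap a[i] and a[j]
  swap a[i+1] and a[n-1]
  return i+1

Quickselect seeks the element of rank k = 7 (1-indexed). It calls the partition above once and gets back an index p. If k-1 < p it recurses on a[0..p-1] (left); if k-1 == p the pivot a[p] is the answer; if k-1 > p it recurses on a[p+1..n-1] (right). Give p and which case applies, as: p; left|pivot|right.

pivot = a[11] = 4; i = -1
j=0: a[0]=11 > 4 → no swap
j=1: a[1]=17 > 4 → no swap
j=2: a[2]=9 > 4 → no swap
j=3: a[3]=14 > 4 → no swap
j=4: a[4]=15 > 4 → no swap
j=5: a[5]=10 > 4 → no swap
j=6: a[6]=2 ≤ 4 → i=0, swap a[0],a[6] → [2, 17, 9, 14, 15, 10, 11, 16, 8, 3, 7, 4]
j=7: a[7]=16 > 4 → no swap
j=8: a[8]=8 > 4 → no swap
j=9: a[9]=3 ≤ 4 → i=1, swap a[1],a[9] → [2, 3, 9, 14, 15, 10, 11, 16, 8, 17, 7, 4]
j=10: a[10]=7 > 4 → no swap
final swap a[2],a[11] → [2, 3, 4, 14, 15, 10, 11, 16, 8, 17, 7, 9]; return 2
p = 2; k-1 = 6 > 2 ⇒ right

2; right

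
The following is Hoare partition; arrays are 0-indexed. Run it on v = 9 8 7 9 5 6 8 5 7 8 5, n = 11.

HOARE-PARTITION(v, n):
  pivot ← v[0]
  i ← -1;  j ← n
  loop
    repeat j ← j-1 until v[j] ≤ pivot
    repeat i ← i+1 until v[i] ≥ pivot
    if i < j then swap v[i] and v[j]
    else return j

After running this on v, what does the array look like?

5 8 7 8 5 6 8 5 7 9 9

pivot=9
j stops at 10 (5), i stops at 0 (9); swap ⇒ 5 8 7 9 5 6 8 5 7 8 9
j stops at 9 (8), i stops at 3 (9); swap ⇒ 5 8 7 8 5 6 8 5 7 9 9
j stops at 8, i stops at 9; i≥j ⇒ return 8. v=5 8 7 8 5 6 8 5 7 9 9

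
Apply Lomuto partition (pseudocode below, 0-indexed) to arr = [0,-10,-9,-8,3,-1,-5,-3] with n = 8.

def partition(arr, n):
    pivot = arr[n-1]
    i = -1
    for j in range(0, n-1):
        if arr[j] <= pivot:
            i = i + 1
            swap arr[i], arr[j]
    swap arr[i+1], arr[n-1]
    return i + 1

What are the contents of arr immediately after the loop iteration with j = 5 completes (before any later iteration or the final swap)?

pivot=-3, i=-1
j=0: 0>-3, skip
j=1: -10≤-3, i=0, swap(0,1) ⇒ [-10,0,-9,-8,3,-1,-5,-3]
j=2: -9≤-3, i=1, swap(1,2) ⇒ [-10,-9,0,-8,3,-1,-5,-3]
j=3: -8≤-3, i=2, swap(2,3) ⇒ [-10,-9,-8,0,3,-1,-5,-3]
j=4: 3>-3, skip
j=5: -1>-3, skip
(after j=5) arr = [-10,-9,-8,0,3,-1,-5,-3]

[-10,-9,-8,0,3,-1,-5,-3]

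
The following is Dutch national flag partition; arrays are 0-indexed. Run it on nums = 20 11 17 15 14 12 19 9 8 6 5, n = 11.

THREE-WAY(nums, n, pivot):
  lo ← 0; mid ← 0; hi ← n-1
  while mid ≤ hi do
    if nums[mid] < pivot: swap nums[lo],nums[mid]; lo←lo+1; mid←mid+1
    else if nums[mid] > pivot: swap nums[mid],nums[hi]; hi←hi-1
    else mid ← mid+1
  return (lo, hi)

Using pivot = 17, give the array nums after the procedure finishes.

pivot = 17; lo=0, mid=0, hi=10
nums[mid]=20>17: swap nums[0],nums[10]; hi=9 → 5 11 17 15 14 12 19 9 8 6 20
nums[mid]=5<17: swap nums[0],nums[0]; lo=1,mid=1 → 5 11 17 15 14 12 19 9 8 6 20
nums[mid]=11<17: swap nums[1],nums[1]; lo=2,mid=2 → 5 11 17 15 14 12 19 9 8 6 20
nums[mid]=17=17: mid=3
nums[mid]=15<17: swap nums[2],nums[3]; lo=3,mid=4 → 5 11 15 17 14 12 19 9 8 6 20
nums[mid]=14<17: swap nums[3],nums[4]; lo=4,mid=5 → 5 11 15 14 17 12 19 9 8 6 20
nums[mid]=12<17: swap nums[4],nums[5]; lo=5,mid=6 → 5 11 15 14 12 17 19 9 8 6 20
nums[mid]=19>17: swap nums[6],nums[9]; hi=8 → 5 11 15 14 12 17 6 9 8 19 20
nums[mid]=6<17: swap nums[5],nums[6]; lo=6,mid=7 → 5 11 15 14 12 6 17 9 8 19 20
nums[mid]=9<17: swap nums[6],nums[7]; lo=7,mid=8 → 5 11 15 14 12 6 9 17 8 19 20
nums[mid]=8<17: swap nums[7],nums[8]; lo=8,mid=9 → 5 11 15 14 12 6 9 8 17 19 20
end: lo=8, hi=8; nums = 5 11 15 14 12 6 9 8 17 19 20

5 11 15 14 12 6 9 8 17 19 20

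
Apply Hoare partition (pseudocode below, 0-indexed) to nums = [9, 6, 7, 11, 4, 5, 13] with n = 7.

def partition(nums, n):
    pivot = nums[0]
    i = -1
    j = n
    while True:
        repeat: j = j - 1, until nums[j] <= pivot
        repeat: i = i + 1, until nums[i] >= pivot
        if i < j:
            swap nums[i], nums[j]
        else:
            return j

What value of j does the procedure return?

3

pivot = nums[0] = 9; i = -1, j = 7
j→5 (nums[5]=5≤9), i→0 (nums[0]=9≥9); i<j, swap → [5, 6, 7, 11, 4, 9, 13]
j→4 (nums[4]=4≤9), i→3 (nums[3]=11≥9); i<j, swap → [5, 6, 7, 4, 11, 9, 13]
j→3, i→4; i≥j, return j=3. nums = [5, 6, 7, 4, 11, 9, 13]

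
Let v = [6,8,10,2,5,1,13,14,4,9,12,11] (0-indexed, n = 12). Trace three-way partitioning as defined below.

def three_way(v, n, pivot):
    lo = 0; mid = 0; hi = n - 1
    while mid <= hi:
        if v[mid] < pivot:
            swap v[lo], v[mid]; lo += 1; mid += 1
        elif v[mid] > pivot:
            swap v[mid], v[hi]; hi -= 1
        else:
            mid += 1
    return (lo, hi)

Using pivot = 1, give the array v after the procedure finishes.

pivot = 1; lo=0, mid=0, hi=11
v[mid]=6>1: swap v[0],v[11]; hi=10 → [11,8,10,2,5,1,13,14,4,9,12,6]
v[mid]=11>1: swap v[0],v[10]; hi=9 → [12,8,10,2,5,1,13,14,4,9,11,6]
v[mid]=12>1: swap v[0],v[9]; hi=8 → [9,8,10,2,5,1,13,14,4,12,11,6]
v[mid]=9>1: swap v[0],v[8]; hi=7 → [4,8,10,2,5,1,13,14,9,12,11,6]
v[mid]=4>1: swap v[0],v[7]; hi=6 → [14,8,10,2,5,1,13,4,9,12,11,6]
v[mid]=14>1: swap v[0],v[6]; hi=5 → [13,8,10,2,5,1,14,4,9,12,11,6]
v[mid]=13>1: swap v[0],v[5]; hi=4 → [1,8,10,2,5,13,14,4,9,12,11,6]
v[mid]=1=1: mid=1
v[mid]=8>1: swap v[1],v[4]; hi=3 → [1,5,10,2,8,13,14,4,9,12,11,6]
v[mid]=5>1: swap v[1],v[3]; hi=2 → [1,2,10,5,8,13,14,4,9,12,11,6]
v[mid]=2>1: swap v[1],v[2]; hi=1 → [1,10,2,5,8,13,14,4,9,12,11,6]
v[mid]=10>1: swap v[1],v[1]; hi=0 → [1,10,2,5,8,13,14,4,9,12,11,6]
end: lo=0, hi=0; v = [1,10,2,5,8,13,14,4,9,12,11,6]

[1,10,2,5,8,13,14,4,9,12,11,6]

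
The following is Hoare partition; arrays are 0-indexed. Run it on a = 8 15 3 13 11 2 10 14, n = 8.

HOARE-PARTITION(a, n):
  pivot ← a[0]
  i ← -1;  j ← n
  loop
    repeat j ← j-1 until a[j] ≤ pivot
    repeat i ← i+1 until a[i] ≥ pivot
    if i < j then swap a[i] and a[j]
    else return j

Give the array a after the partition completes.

pivot = a[0] = 8; i = -1, j = 8
j→5 (a[5]=2≤8), i→0 (a[0]=8≥8); i<j, swap → 2 15 3 13 11 8 10 14
j→2 (a[2]=3≤8), i→1 (a[1]=15≥8); i<j, swap → 2 3 15 13 11 8 10 14
j→1, i→2; i≥j, return j=1. a = 2 3 15 13 11 8 10 14

2 3 15 13 11 8 10 14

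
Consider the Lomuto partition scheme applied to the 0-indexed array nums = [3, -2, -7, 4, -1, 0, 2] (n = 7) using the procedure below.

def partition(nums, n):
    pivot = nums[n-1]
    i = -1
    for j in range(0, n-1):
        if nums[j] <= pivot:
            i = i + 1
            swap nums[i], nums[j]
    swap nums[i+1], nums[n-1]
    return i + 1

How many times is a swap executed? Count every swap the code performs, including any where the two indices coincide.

5

pivot=2, i=-1
j=0: 3>2, skip
j=1: -2≤2, i=0, swap(0,1) ⇒ [-2, 3, -7, 4, -1, 0, 2]
j=2: -7≤2, i=1, swap(1,2) ⇒ [-2, -7, 3, 4, -1, 0, 2]
j=3: 4>2, skip
j=4: -1≤2, i=2, swap(2,4) ⇒ [-2, -7, -1, 4, 3, 0, 2]
j=5: 0≤2, i=3, swap(3,5) ⇒ [-2, -7, -1, 0, 3, 4, 2]
swap(4,6) ⇒ [-2, -7, -1, 0, 2, 4, 3]; return 4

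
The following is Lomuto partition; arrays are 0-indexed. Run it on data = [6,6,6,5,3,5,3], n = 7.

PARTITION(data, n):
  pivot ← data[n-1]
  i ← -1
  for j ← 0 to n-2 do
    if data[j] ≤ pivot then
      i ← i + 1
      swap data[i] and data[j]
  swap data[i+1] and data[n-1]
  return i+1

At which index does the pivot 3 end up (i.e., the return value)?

1

pivot=3, i=-1
j=0: 6>3, skip
j=1: 6>3, skip
j=2: 6>3, skip
j=3: 5>3, skip
j=4: 3≤3, i=0, swap(0,4) ⇒ [3,6,6,5,6,5,3]
j=5: 5>3, skip
swap(1,6) ⇒ [3,3,6,5,6,5,6]; return 1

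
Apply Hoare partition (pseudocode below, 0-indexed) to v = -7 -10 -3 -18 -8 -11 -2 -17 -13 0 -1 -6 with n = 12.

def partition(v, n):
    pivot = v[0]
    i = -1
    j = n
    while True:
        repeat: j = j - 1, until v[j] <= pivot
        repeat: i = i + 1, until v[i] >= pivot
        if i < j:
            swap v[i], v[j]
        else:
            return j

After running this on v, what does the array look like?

-13 -10 -17 -18 -8 -11 -2 -3 -7 0 -1 -6

pivot = v[0] = -7; i = -1, j = 12
j→8 (v[8]=-13≤-7), i→0 (v[0]=-7≥-7); i<j, swap → -13 -10 -3 -18 -8 -11 -2 -17 -7 0 -1 -6
j→7 (v[7]=-17≤-7), i→2 (v[2]=-3≥-7); i<j, swap → -13 -10 -17 -18 -8 -11 -2 -3 -7 0 -1 -6
j→5, i→6; i≥j, return j=5. v = -13 -10 -17 -18 -8 -11 -2 -3 -7 0 -1 -6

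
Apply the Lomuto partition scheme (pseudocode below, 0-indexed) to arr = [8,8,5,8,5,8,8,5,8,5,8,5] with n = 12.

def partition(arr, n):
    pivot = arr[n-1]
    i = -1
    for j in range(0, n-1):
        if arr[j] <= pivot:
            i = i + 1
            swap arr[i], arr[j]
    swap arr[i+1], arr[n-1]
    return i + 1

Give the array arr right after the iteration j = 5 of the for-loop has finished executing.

[5,5,8,8,8,8,8,5,8,5,8,5]

pivot = arr[11] = 5; i = -1
j=0: arr[0]=8 > 5 → no swap
j=1: arr[1]=8 > 5 → no swap
j=2: arr[2]=5 ≤ 5 → i=0, swap arr[0],arr[2] → [5,8,8,8,5,8,8,5,8,5,8,5]
j=3: arr[3]=8 > 5 → no swap
j=4: arr[4]=5 ≤ 5 → i=1, swap arr[1],arr[4] → [5,5,8,8,8,8,8,5,8,5,8,5]
j=5: arr[5]=8 > 5 → no swap
(after j=5) arr = [5,5,8,8,8,8,8,5,8,5,8,5]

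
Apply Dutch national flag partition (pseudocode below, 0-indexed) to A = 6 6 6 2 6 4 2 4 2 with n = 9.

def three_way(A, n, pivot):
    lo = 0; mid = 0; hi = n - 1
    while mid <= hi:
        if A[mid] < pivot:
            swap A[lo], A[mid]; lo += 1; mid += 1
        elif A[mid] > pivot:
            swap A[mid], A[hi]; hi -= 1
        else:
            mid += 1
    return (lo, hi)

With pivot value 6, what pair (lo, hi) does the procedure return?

lo=0 mid=0 hi=8
6=6: mid=1
6=6: mid=2
6=6: mid=3
2<6: swap(0,3), lo=1 mid=4 ⇒ 2 6 6 6 6 4 2 4 2
6=6: mid=5
4<6: swap(1,5), lo=2 mid=6 ⇒ 2 4 6 6 6 6 2 4 2
2<6: swap(2,6), lo=3 mid=7 ⇒ 2 4 2 6 6 6 6 4 2
4<6: swap(3,7), lo=4 mid=8 ⇒ 2 4 2 4 6 6 6 6 2
2<6: swap(4,8), lo=5 mid=9 ⇒ 2 4 2 4 2 6 6 6 6
done. lo=5 hi=8; A=2 4 2 4 2 6 6 6 6

(5, 8)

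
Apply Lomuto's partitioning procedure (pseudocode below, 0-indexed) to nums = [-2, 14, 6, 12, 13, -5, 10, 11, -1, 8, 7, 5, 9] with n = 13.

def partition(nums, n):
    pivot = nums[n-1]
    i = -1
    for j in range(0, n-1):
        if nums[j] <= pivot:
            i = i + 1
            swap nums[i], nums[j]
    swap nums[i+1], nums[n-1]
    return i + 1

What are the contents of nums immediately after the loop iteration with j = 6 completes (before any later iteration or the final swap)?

pivot=9, i=-1
j=0: -2≤9, i=0, swap(0,0) ⇒ [-2, 14, 6, 12, 13, -5, 10, 11, -1, 8, 7, 5, 9]
j=1: 14>9, skip
j=2: 6≤9, i=1, swap(1,2) ⇒ [-2, 6, 14, 12, 13, -5, 10, 11, -1, 8, 7, 5, 9]
j=3: 12>9, skip
j=4: 13>9, skip
j=5: -5≤9, i=2, swap(2,5) ⇒ [-2, 6, -5, 12, 13, 14, 10, 11, -1, 8, 7, 5, 9]
j=6: 10>9, skip
(after j=6) nums = [-2, 6, -5, 12, 13, 14, 10, 11, -1, 8, 7, 5, 9]

[-2, 6, -5, 12, 13, 14, 10, 11, -1, 8, 7, 5, 9]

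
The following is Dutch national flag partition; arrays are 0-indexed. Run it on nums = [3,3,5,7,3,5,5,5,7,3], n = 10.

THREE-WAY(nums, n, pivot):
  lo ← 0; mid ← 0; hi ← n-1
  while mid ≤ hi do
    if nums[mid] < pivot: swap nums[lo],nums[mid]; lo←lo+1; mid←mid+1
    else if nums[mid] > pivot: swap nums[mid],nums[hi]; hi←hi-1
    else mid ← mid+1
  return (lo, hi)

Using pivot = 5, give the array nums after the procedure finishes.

pivot = 5; lo=0, mid=0, hi=9
nums[mid]=3<5: swap nums[0],nums[0]; lo=1,mid=1 → [3,3,5,7,3,5,5,5,7,3]
nums[mid]=3<5: swap nums[1],nums[1]; lo=2,mid=2 → [3,3,5,7,3,5,5,5,7,3]
nums[mid]=5=5: mid=3
nums[mid]=7>5: swap nums[3],nums[9]; hi=8 → [3,3,5,3,3,5,5,5,7,7]
nums[mid]=3<5: swap nums[2],nums[3]; lo=3,mid=4 → [3,3,3,5,3,5,5,5,7,7]
nums[mid]=3<5: swap nums[3],nums[4]; lo=4,mid=5 → [3,3,3,3,5,5,5,5,7,7]
nums[mid]=5=5: mid=6
nums[mid]=5=5: mid=7
nums[mid]=5=5: mid=8
nums[mid]=7>5: swap nums[8],nums[8]; hi=7 → [3,3,3,3,5,5,5,5,7,7]
end: lo=4, hi=7; nums = [3,3,3,3,5,5,5,5,7,7]

[3,3,3,3,5,5,5,5,7,7]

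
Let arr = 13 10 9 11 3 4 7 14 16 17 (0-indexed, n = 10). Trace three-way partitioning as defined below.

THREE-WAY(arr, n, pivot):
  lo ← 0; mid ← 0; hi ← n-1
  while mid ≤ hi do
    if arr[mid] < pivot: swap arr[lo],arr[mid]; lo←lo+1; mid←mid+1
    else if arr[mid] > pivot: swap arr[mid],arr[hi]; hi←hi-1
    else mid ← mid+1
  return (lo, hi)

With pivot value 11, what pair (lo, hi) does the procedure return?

(5, 5)

pivot = 11; lo=0, mid=0, hi=9
arr[mid]=13>11: swap arr[0],arr[9]; hi=8 → 17 10 9 11 3 4 7 14 16 13
arr[mid]=17>11: swap arr[0],arr[8]; hi=7 → 16 10 9 11 3 4 7 14 17 13
arr[mid]=16>11: swap arr[0],arr[7]; hi=6 → 14 10 9 11 3 4 7 16 17 13
arr[mid]=14>11: swap arr[0],arr[6]; hi=5 → 7 10 9 11 3 4 14 16 17 13
arr[mid]=7<11: swap arr[0],arr[0]; lo=1,mid=1 → 7 10 9 11 3 4 14 16 17 13
arr[mid]=10<11: swap arr[1],arr[1]; lo=2,mid=2 → 7 10 9 11 3 4 14 16 17 13
arr[mid]=9<11: swap arr[2],arr[2]; lo=3,mid=3 → 7 10 9 11 3 4 14 16 17 13
arr[mid]=11=11: mid=4
arr[mid]=3<11: swap arr[3],arr[4]; lo=4,mid=5 → 7 10 9 3 11 4 14 16 17 13
arr[mid]=4<11: swap arr[4],arr[5]; lo=5,mid=6 → 7 10 9 3 4 11 14 16 17 13
end: lo=5, hi=5; arr = 7 10 9 3 4 11 14 16 17 13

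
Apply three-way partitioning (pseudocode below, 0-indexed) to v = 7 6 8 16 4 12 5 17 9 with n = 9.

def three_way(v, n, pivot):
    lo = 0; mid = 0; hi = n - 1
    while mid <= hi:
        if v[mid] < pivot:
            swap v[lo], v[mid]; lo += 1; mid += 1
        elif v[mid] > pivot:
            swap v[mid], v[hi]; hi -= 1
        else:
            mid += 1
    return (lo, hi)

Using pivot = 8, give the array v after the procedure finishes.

7 6 5 4 8 12 17 9 16

pivot = 8; lo=0, mid=0, hi=8
v[mid]=7<8: swap v[0],v[0]; lo=1,mid=1 → 7 6 8 16 4 12 5 17 9
v[mid]=6<8: swap v[1],v[1]; lo=2,mid=2 → 7 6 8 16 4 12 5 17 9
v[mid]=8=8: mid=3
v[mid]=16>8: swap v[3],v[8]; hi=7 → 7 6 8 9 4 12 5 17 16
v[mid]=9>8: swap v[3],v[7]; hi=6 → 7 6 8 17 4 12 5 9 16
v[mid]=17>8: swap v[3],v[6]; hi=5 → 7 6 8 5 4 12 17 9 16
v[mid]=5<8: swap v[2],v[3]; lo=3,mid=4 → 7 6 5 8 4 12 17 9 16
v[mid]=4<8: swap v[3],v[4]; lo=4,mid=5 → 7 6 5 4 8 12 17 9 16
v[mid]=12>8: swap v[5],v[5]; hi=4 → 7 6 5 4 8 12 17 9 16
end: lo=4, hi=4; v = 7 6 5 4 8 12 17 9 16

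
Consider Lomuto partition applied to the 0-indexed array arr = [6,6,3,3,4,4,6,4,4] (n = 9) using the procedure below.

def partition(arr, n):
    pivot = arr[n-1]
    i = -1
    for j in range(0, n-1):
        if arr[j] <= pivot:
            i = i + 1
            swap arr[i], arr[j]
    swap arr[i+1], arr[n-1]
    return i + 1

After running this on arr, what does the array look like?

pivot = arr[8] = 4; i = -1
j=0: arr[0]=6 > 4 → no swap
j=1: arr[1]=6 > 4 → no swap
j=2: arr[2]=3 ≤ 4 → i=0, swap arr[0],arr[2] → [3,6,6,3,4,4,6,4,4]
j=3: arr[3]=3 ≤ 4 → i=1, swap arr[1],arr[3] → [3,3,6,6,4,4,6,4,4]
j=4: arr[4]=4 ≤ 4 → i=2, swap arr[2],arr[4] → [3,3,4,6,6,4,6,4,4]
j=5: arr[5]=4 ≤ 4 → i=3, swap arr[3],arr[5] → [3,3,4,4,6,6,6,4,4]
j=6: arr[6]=6 > 4 → no swap
j=7: arr[7]=4 ≤ 4 → i=4, swap arr[4],arr[7] → [3,3,4,4,4,6,6,6,4]
final swap arr[5],arr[8] → [3,3,4,4,4,4,6,6,6]; return 5

[3,3,4,4,4,4,6,6,6]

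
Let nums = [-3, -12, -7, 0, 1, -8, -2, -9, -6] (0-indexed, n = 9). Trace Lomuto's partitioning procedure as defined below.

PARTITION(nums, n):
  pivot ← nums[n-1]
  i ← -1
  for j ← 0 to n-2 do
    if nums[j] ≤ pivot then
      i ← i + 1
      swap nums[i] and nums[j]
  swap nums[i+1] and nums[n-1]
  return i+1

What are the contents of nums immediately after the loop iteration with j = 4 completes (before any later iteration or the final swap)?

[-12, -7, -3, 0, 1, -8, -2, -9, -6]

pivot=-6, i=-1
j=0: -3>-6, skip
j=1: -12≤-6, i=0, swap(0,1) ⇒ [-12, -3, -7, 0, 1, -8, -2, -9, -6]
j=2: -7≤-6, i=1, swap(1,2) ⇒ [-12, -7, -3, 0, 1, -8, -2, -9, -6]
j=3: 0>-6, skip
j=4: 1>-6, skip
(after j=4) nums = [-12, -7, -3, 0, 1, -8, -2, -9, -6]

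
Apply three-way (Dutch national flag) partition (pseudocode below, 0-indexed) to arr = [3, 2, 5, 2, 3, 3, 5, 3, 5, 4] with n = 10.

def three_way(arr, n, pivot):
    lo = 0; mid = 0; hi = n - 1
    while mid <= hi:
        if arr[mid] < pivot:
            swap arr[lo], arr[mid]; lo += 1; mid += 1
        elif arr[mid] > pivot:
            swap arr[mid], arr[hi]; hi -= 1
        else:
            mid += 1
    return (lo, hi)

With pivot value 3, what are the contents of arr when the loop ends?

[2, 2, 3, 3, 3, 3, 5, 5, 4, 5]

lo=0 mid=0 hi=9
3=3: mid=1
2<3: swap(0,1), lo=1 mid=2 ⇒ [2, 3, 5, 2, 3, 3, 5, 3, 5, 4]
5>3: swap(2,9), hi=8 ⇒ [2, 3, 4, 2, 3, 3, 5, 3, 5, 5]
4>3: swap(2,8), hi=7 ⇒ [2, 3, 5, 2, 3, 3, 5, 3, 4, 5]
5>3: swap(2,7), hi=6 ⇒ [2, 3, 3, 2, 3, 3, 5, 5, 4, 5]
3=3: mid=3
2<3: swap(1,3), lo=2 mid=4 ⇒ [2, 2, 3, 3, 3, 3, 5, 5, 4, 5]
3=3: mid=5
3=3: mid=6
5>3: swap(6,6), hi=5 ⇒ [2, 2, 3, 3, 3, 3, 5, 5, 4, 5]
done. lo=2 hi=5; arr=[2, 2, 3, 3, 3, 3, 5, 5, 4, 5]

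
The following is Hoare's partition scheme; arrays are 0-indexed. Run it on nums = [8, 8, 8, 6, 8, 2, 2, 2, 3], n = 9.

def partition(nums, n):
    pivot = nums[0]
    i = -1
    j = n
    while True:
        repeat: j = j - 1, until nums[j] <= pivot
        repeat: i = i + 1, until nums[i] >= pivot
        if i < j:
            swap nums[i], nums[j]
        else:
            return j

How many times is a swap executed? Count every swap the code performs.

pivot = nums[0] = 8; i = -1, j = 9
j→8 (nums[8]=3≤8), i→0 (nums[0]=8≥8); i<j, swap → [3, 8, 8, 6, 8, 2, 2, 2, 8]
j→7 (nums[7]=2≤8), i→1 (nums[1]=8≥8); i<j, swap → [3, 2, 8, 6, 8, 2, 2, 8, 8]
j→6 (nums[6]=2≤8), i→2 (nums[2]=8≥8); i<j, swap → [3, 2, 2, 6, 8, 2, 8, 8, 8]
j→5 (nums[5]=2≤8), i→4 (nums[4]=8≥8); i<j, swap → [3, 2, 2, 6, 2, 8, 8, 8, 8]
j→4, i→5; i≥j, return j=4. nums = [3, 2, 2, 6, 2, 8, 8, 8, 8]

4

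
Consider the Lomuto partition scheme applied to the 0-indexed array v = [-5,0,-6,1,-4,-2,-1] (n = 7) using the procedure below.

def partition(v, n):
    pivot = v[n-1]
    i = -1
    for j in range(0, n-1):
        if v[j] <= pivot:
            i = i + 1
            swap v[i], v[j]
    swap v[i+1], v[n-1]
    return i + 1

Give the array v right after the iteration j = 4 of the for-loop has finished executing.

[-5,-6,-4,1,0,-2,-1]

pivot=-1, i=-1
j=0: -5≤-1, i=0, swap(0,0) ⇒ [-5,0,-6,1,-4,-2,-1]
j=1: 0>-1, skip
j=2: -6≤-1, i=1, swap(1,2) ⇒ [-5,-6,0,1,-4,-2,-1]
j=3: 1>-1, skip
j=4: -4≤-1, i=2, swap(2,4) ⇒ [-5,-6,-4,1,0,-2,-1]
(after j=4) v = [-5,-6,-4,1,0,-2,-1]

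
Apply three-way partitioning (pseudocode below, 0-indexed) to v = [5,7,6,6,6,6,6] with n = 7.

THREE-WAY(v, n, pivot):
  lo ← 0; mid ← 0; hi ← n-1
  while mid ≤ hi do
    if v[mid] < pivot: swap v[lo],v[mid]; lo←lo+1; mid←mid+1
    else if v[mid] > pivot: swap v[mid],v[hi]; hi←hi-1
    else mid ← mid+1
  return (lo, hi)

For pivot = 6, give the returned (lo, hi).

pivot = 6; lo=0, mid=0, hi=6
v[mid]=5<6: swap v[0],v[0]; lo=1,mid=1 → [5,7,6,6,6,6,6]
v[mid]=7>6: swap v[1],v[6]; hi=5 → [5,6,6,6,6,6,7]
v[mid]=6=6: mid=2
v[mid]=6=6: mid=3
v[mid]=6=6: mid=4
v[mid]=6=6: mid=5
v[mid]=6=6: mid=6
end: lo=1, hi=5; v = [5,6,6,6,6,6,7]

(1, 5)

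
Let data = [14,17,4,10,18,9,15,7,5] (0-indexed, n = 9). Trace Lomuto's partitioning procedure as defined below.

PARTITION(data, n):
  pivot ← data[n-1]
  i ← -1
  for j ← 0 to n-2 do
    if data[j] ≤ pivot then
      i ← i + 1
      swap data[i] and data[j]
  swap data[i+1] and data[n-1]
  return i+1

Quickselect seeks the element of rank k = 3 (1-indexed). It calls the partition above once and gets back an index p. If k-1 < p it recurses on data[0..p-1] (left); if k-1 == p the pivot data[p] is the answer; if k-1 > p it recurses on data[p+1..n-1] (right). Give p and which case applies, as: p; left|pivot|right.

1; right

pivot = data[8] = 5; i = -1
j=0: data[0]=14 > 5 → no swap
j=1: data[1]=17 > 5 → no swap
j=2: data[2]=4 ≤ 5 → i=0, swap data[0],data[2] → [4,17,14,10,18,9,15,7,5]
j=3: data[3]=10 > 5 → no swap
j=4: data[4]=18 > 5 → no swap
j=5: data[5]=9 > 5 → no swap
j=6: data[6]=15 > 5 → no swap
j=7: data[7]=7 > 5 → no swap
final swap data[1],data[8] → [4,5,14,10,18,9,15,7,17]; return 1
p = 1; k-1 = 2 > 1 ⇒ right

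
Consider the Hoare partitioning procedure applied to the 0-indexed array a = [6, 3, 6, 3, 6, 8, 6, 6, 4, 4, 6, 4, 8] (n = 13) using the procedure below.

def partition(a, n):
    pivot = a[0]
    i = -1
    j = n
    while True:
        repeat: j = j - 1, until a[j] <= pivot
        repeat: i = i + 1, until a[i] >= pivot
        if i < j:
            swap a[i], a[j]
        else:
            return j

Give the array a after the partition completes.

pivot=6
j stops at 11 (4), i stops at 0 (6); swap ⇒ [4, 3, 6, 3, 6, 8, 6, 6, 4, 4, 6, 6, 8]
j stops at 10 (6), i stops at 2 (6); swap ⇒ [4, 3, 6, 3, 6, 8, 6, 6, 4, 4, 6, 6, 8]
j stops at 9 (4), i stops at 4 (6); swap ⇒ [4, 3, 6, 3, 4, 8, 6, 6, 4, 6, 6, 6, 8]
j stops at 8 (4), i stops at 5 (8); swap ⇒ [4, 3, 6, 3, 4, 4, 6, 6, 8, 6, 6, 6, 8]
j stops at 7 (6), i stops at 6 (6); swap ⇒ [4, 3, 6, 3, 4, 4, 6, 6, 8, 6, 6, 6, 8]
j stops at 6, i stops at 7; i≥j ⇒ return 6. a=[4, 3, 6, 3, 4, 4, 6, 6, 8, 6, 6, 6, 8]

[4, 3, 6, 3, 4, 4, 6, 6, 8, 6, 6, 6, 8]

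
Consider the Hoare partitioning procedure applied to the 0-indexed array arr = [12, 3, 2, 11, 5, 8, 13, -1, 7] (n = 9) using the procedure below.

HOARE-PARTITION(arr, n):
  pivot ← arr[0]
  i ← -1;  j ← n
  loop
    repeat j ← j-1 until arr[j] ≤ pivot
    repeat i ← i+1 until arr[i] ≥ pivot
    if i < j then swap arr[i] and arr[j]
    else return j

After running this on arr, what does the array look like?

pivot=12
j stops at 8 (7), i stops at 0 (12); swap ⇒ [7, 3, 2, 11, 5, 8, 13, -1, 12]
j stops at 7 (-1), i stops at 6 (13); swap ⇒ [7, 3, 2, 11, 5, 8, -1, 13, 12]
j stops at 6, i stops at 7; i≥j ⇒ return 6. arr=[7, 3, 2, 11, 5, 8, -1, 13, 12]

[7, 3, 2, 11, 5, 8, -1, 13, 12]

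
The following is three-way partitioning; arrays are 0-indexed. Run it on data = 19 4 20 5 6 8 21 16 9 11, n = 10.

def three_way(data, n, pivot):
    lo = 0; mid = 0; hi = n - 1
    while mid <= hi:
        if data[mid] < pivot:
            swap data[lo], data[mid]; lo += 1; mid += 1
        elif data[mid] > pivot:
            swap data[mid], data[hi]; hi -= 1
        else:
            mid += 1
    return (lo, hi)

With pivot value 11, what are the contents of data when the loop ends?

4 9 5 6 8 11 16 21 20 19

lo=0 mid=0 hi=9
19>11: swap(0,9), hi=8 ⇒ 11 4 20 5 6 8 21 16 9 19
11=11: mid=1
4<11: swap(0,1), lo=1 mid=2 ⇒ 4 11 20 5 6 8 21 16 9 19
20>11: swap(2,8), hi=7 ⇒ 4 11 9 5 6 8 21 16 20 19
9<11: swap(1,2), lo=2 mid=3 ⇒ 4 9 11 5 6 8 21 16 20 19
5<11: swap(2,3), lo=3 mid=4 ⇒ 4 9 5 11 6 8 21 16 20 19
6<11: swap(3,4), lo=4 mid=5 ⇒ 4 9 5 6 11 8 21 16 20 19
8<11: swap(4,5), lo=5 mid=6 ⇒ 4 9 5 6 8 11 21 16 20 19
21>11: swap(6,7), hi=6 ⇒ 4 9 5 6 8 11 16 21 20 19
16>11: swap(6,6), hi=5 ⇒ 4 9 5 6 8 11 16 21 20 19
done. lo=5 hi=5; data=4 9 5 6 8 11 16 21 20 19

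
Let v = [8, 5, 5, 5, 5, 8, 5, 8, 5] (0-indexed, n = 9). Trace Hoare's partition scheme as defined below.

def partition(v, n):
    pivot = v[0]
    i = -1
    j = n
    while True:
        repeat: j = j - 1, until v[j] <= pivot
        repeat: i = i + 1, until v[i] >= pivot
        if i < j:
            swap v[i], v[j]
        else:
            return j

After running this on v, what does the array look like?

[5, 5, 5, 5, 5, 8, 5, 8, 8]

pivot=8
j stops at 8 (5), i stops at 0 (8); swap ⇒ [5, 5, 5, 5, 5, 8, 5, 8, 8]
j stops at 7 (8), i stops at 5 (8); swap ⇒ [5, 5, 5, 5, 5, 8, 5, 8, 8]
j stops at 6, i stops at 7; i≥j ⇒ return 6. v=[5, 5, 5, 5, 5, 8, 5, 8, 8]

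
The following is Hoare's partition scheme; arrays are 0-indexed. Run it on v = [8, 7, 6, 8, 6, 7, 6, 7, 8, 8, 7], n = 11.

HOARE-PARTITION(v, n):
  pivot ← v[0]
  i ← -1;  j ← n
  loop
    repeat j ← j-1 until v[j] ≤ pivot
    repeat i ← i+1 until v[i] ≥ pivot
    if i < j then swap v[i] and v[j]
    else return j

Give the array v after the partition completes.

[7, 7, 6, 8, 6, 7, 6, 7, 8, 8, 8]

pivot = v[0] = 8; i = -1, j = 11
j→10 (v[10]=7≤8), i→0 (v[0]=8≥8); i<j, swap → [7, 7, 6, 8, 6, 7, 6, 7, 8, 8, 8]
j→9 (v[9]=8≤8), i→3 (v[3]=8≥8); i<j, swap → [7, 7, 6, 8, 6, 7, 6, 7, 8, 8, 8]
j→8, i→8; i≥j, return j=8. v = [7, 7, 6, 8, 6, 7, 6, 7, 8, 8, 8]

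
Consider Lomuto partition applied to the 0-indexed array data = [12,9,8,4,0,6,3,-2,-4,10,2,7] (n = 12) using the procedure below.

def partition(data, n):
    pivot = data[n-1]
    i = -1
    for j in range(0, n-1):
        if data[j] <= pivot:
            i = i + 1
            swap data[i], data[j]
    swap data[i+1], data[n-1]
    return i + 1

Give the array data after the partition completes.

[4,0,6,3,-2,-4,2,7,8,10,12,9]

pivot=7, i=-1
j=0: 12>7, skip
j=1: 9>7, skip
j=2: 8>7, skip
j=3: 4≤7, i=0, swap(0,3) ⇒ [4,9,8,12,0,6,3,-2,-4,10,2,7]
j=4: 0≤7, i=1, swap(1,4) ⇒ [4,0,8,12,9,6,3,-2,-4,10,2,7]
j=5: 6≤7, i=2, swap(2,5) ⇒ [4,0,6,12,9,8,3,-2,-4,10,2,7]
j=6: 3≤7, i=3, swap(3,6) ⇒ [4,0,6,3,9,8,12,-2,-4,10,2,7]
j=7: -2≤7, i=4, swap(4,7) ⇒ [4,0,6,3,-2,8,12,9,-4,10,2,7]
j=8: -4≤7, i=5, swap(5,8) ⇒ [4,0,6,3,-2,-4,12,9,8,10,2,7]
j=9: 10>7, skip
j=10: 2≤7, i=6, swap(6,10) ⇒ [4,0,6,3,-2,-4,2,9,8,10,12,7]
swap(7,11) ⇒ [4,0,6,3,-2,-4,2,7,8,10,12,9]; return 7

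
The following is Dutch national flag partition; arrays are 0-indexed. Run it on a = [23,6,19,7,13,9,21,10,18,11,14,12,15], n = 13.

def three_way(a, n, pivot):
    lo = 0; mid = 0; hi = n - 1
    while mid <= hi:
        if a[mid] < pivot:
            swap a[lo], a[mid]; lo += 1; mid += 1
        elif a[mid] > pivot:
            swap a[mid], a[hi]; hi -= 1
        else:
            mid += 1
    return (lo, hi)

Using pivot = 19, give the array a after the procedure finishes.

pivot = 19; lo=0, mid=0, hi=12
a[mid]=23>19: swap a[0],a[12]; hi=11 → [15,6,19,7,13,9,21,10,18,11,14,12,23]
a[mid]=15<19: swap a[0],a[0]; lo=1,mid=1 → [15,6,19,7,13,9,21,10,18,11,14,12,23]
a[mid]=6<19: swap a[1],a[1]; lo=2,mid=2 → [15,6,19,7,13,9,21,10,18,11,14,12,23]
a[mid]=19=19: mid=3
a[mid]=7<19: swap a[2],a[3]; lo=3,mid=4 → [15,6,7,19,13,9,21,10,18,11,14,12,23]
a[mid]=13<19: swap a[3],a[4]; lo=4,mid=5 → [15,6,7,13,19,9,21,10,18,11,14,12,23]
a[mid]=9<19: swap a[4],a[5]; lo=5,mid=6 → [15,6,7,13,9,19,21,10,18,11,14,12,23]
a[mid]=21>19: swap a[6],a[11]; hi=10 → [15,6,7,13,9,19,12,10,18,11,14,21,23]
a[mid]=12<19: swap a[5],a[6]; lo=6,mid=7 → [15,6,7,13,9,12,19,10,18,11,14,21,23]
a[mid]=10<19: swap a[6],a[7]; lo=7,mid=8 → [15,6,7,13,9,12,10,19,18,11,14,21,23]
a[mid]=18<19: swap a[7],a[8]; lo=8,mid=9 → [15,6,7,13,9,12,10,18,19,11,14,21,23]
a[mid]=11<19: swap a[8],a[9]; lo=9,mid=10 → [15,6,7,13,9,12,10,18,11,19,14,21,23]
a[mid]=14<19: swap a[9],a[10]; lo=10,mid=11 → [15,6,7,13,9,12,10,18,11,14,19,21,23]
end: lo=10, hi=10; a = [15,6,7,13,9,12,10,18,11,14,19,21,23]

[15,6,7,13,9,12,10,18,11,14,19,21,23]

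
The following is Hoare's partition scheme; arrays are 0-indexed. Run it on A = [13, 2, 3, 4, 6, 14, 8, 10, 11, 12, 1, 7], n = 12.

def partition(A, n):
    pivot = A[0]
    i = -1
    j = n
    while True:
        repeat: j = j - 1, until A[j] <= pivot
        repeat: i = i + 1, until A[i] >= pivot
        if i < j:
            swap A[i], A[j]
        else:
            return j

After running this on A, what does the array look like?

[7, 2, 3, 4, 6, 1, 8, 10, 11, 12, 14, 13]

pivot = A[0] = 13; i = -1, j = 12
j→11 (A[11]=7≤13), i→0 (A[0]=13≥13); i<j, swap → [7, 2, 3, 4, 6, 14, 8, 10, 11, 12, 1, 13]
j→10 (A[10]=1≤13), i→5 (A[5]=14≥13); i<j, swap → [7, 2, 3, 4, 6, 1, 8, 10, 11, 12, 14, 13]
j→9, i→10; i≥j, return j=9. A = [7, 2, 3, 4, 6, 1, 8, 10, 11, 12, 14, 13]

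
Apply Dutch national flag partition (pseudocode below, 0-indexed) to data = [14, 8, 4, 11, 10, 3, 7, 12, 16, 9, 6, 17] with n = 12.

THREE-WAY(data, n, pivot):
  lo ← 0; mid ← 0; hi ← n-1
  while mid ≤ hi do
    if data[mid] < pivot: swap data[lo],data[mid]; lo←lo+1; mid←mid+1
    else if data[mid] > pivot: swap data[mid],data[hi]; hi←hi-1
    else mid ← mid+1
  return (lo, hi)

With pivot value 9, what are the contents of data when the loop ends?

[6, 8, 4, 7, 3, 9, 12, 16, 10, 11, 17, 14]

lo=0 mid=0 hi=11
14>9: swap(0,11), hi=10 ⇒ [17, 8, 4, 11, 10, 3, 7, 12, 16, 9, 6, 14]
17>9: swap(0,10), hi=9 ⇒ [6, 8, 4, 11, 10, 3, 7, 12, 16, 9, 17, 14]
6<9: swap(0,0), lo=1 mid=1 ⇒ [6, 8, 4, 11, 10, 3, 7, 12, 16, 9, 17, 14]
8<9: swap(1,1), lo=2 mid=2 ⇒ [6, 8, 4, 11, 10, 3, 7, 12, 16, 9, 17, 14]
4<9: swap(2,2), lo=3 mid=3 ⇒ [6, 8, 4, 11, 10, 3, 7, 12, 16, 9, 17, 14]
11>9: swap(3,9), hi=8 ⇒ [6, 8, 4, 9, 10, 3, 7, 12, 16, 11, 17, 14]
9=9: mid=4
10>9: swap(4,8), hi=7 ⇒ [6, 8, 4, 9, 16, 3, 7, 12, 10, 11, 17, 14]
16>9: swap(4,7), hi=6 ⇒ [6, 8, 4, 9, 12, 3, 7, 16, 10, 11, 17, 14]
12>9: swap(4,6), hi=5 ⇒ [6, 8, 4, 9, 7, 3, 12, 16, 10, 11, 17, 14]
7<9: swap(3,4), lo=4 mid=5 ⇒ [6, 8, 4, 7, 9, 3, 12, 16, 10, 11, 17, 14]
3<9: swap(4,5), lo=5 mid=6 ⇒ [6, 8, 4, 7, 3, 9, 12, 16, 10, 11, 17, 14]
done. lo=5 hi=5; data=[6, 8, 4, 7, 3, 9, 12, 16, 10, 11, 17, 14]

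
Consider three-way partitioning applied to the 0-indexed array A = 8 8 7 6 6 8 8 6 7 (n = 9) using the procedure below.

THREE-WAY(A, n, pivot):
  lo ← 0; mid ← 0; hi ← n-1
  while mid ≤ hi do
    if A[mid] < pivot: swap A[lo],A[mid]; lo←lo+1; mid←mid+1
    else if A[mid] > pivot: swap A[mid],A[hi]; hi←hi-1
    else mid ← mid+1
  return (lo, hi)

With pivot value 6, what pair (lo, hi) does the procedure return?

(0, 2)

pivot = 6; lo=0, mid=0, hi=8
A[mid]=8>6: swap A[0],A[8]; hi=7 → 7 8 7 6 6 8 8 6 8
A[mid]=7>6: swap A[0],A[7]; hi=6 → 6 8 7 6 6 8 8 7 8
A[mid]=6=6: mid=1
A[mid]=8>6: swap A[1],A[6]; hi=5 → 6 8 7 6 6 8 8 7 8
A[mid]=8>6: swap A[1],A[5]; hi=4 → 6 8 7 6 6 8 8 7 8
A[mid]=8>6: swap A[1],A[4]; hi=3 → 6 6 7 6 8 8 8 7 8
A[mid]=6=6: mid=2
A[mid]=7>6: swap A[2],A[3]; hi=2 → 6 6 6 7 8 8 8 7 8
A[mid]=6=6: mid=3
end: lo=0, hi=2; A = 6 6 6 7 8 8 8 7 8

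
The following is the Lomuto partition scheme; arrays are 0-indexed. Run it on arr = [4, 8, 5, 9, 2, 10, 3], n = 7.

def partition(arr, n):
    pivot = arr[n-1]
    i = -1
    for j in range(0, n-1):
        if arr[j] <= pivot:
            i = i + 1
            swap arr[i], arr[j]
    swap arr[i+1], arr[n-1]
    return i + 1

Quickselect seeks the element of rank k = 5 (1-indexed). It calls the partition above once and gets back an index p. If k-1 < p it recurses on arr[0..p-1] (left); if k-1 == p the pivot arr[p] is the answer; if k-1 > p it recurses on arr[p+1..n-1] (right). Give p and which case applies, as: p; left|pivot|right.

1; right

pivot = arr[6] = 3; i = -1
j=0: arr[0]=4 > 3 → no swap
j=1: arr[1]=8 > 3 → no swap
j=2: arr[2]=5 > 3 → no swap
j=3: arr[3]=9 > 3 → no swap
j=4: arr[4]=2 ≤ 3 → i=0, swap arr[0],arr[4] → [2, 8, 5, 9, 4, 10, 3]
j=5: arr[5]=10 > 3 → no swap
final swap arr[1],arr[6] → [2, 3, 5, 9, 4, 10, 8]; return 1
p = 1; k-1 = 4 > 1 ⇒ right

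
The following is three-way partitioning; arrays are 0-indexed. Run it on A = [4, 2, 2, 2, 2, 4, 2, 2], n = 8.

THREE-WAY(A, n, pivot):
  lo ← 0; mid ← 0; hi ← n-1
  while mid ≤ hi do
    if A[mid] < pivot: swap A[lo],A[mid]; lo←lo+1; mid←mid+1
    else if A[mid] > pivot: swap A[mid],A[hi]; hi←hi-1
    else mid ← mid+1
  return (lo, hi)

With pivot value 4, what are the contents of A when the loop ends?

lo=0 mid=0 hi=7
4=4: mid=1
2<4: swap(0,1), lo=1 mid=2 ⇒ [2, 4, 2, 2, 2, 4, 2, 2]
2<4: swap(1,2), lo=2 mid=3 ⇒ [2, 2, 4, 2, 2, 4, 2, 2]
2<4: swap(2,3), lo=3 mid=4 ⇒ [2, 2, 2, 4, 2, 4, 2, 2]
2<4: swap(3,4), lo=4 mid=5 ⇒ [2, 2, 2, 2, 4, 4, 2, 2]
4=4: mid=6
2<4: swap(4,6), lo=5 mid=7 ⇒ [2, 2, 2, 2, 2, 4, 4, 2]
2<4: swap(5,7), lo=6 mid=8 ⇒ [2, 2, 2, 2, 2, 2, 4, 4]
done. lo=6 hi=7; A=[2, 2, 2, 2, 2, 2, 4, 4]

[2, 2, 2, 2, 2, 2, 4, 4]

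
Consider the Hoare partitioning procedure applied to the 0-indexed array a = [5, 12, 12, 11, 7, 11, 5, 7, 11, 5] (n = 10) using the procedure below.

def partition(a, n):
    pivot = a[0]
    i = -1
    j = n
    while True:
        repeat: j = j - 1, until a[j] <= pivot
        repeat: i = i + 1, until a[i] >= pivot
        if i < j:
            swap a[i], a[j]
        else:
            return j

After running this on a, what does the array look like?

[5, 5, 12, 11, 7, 11, 12, 7, 11, 5]

pivot=5
j stops at 9 (5), i stops at 0 (5); swap ⇒ [5, 12, 12, 11, 7, 11, 5, 7, 11, 5]
j stops at 6 (5), i stops at 1 (12); swap ⇒ [5, 5, 12, 11, 7, 11, 12, 7, 11, 5]
j stops at 1, i stops at 2; i≥j ⇒ return 1. a=[5, 5, 12, 11, 7, 11, 12, 7, 11, 5]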